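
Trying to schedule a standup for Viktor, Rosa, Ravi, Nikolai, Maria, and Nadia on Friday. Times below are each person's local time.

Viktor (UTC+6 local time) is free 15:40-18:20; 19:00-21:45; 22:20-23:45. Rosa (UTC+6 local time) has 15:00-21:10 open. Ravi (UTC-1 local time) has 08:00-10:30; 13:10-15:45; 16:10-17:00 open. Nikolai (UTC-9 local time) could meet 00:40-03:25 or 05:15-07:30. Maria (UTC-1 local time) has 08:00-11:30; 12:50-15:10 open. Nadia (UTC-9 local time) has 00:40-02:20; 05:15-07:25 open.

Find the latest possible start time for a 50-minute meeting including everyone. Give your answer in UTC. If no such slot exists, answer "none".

14:20

Viktor in UTC: 09:40-12:20, 13:00-15:45, 16:20-17:45 (subtract 6h to convert from UTC+6).
Rosa in UTC: 09:00-15:10 (subtract 6h to convert from UTC+6).
Ravi in UTC: 09:00-11:30, 14:10-16:45, 17:10-18:00 (add 1h to convert from UTC-1).
Nikolai in UTC: 09:40-12:25, 14:15-16:30 (add 9h to convert from UTC-9).
Maria in UTC: 09:00-12:30, 13:50-16:10 (add 1h to convert from UTC-1).
Nadia in UTC: 09:40-11:20, 14:15-16:25 (add 9h to convert from UTC-9).
Viktor ∩ Rosa: 09:40-12:20, 13:00-15:10.
Viktor ∩ Rosa ∩ Ravi: 09:40-11:30, 14:10-15:10.
Viktor ∩ Rosa ∩ Ravi ∩ Nikolai: 09:40-11:30, 14:15-15:10.
Viktor ∩ Rosa ∩ Ravi ∩ Nikolai ∩ Maria: 09:40-11:30, 14:15-15:10.
Viktor ∩ Rosa ∩ Ravi ∩ Nikolai ∩ Maria ∩ Nadia: 09:40-11:20, 14:15-15:10.
The last common window of at least 50 minutes is 14:15-15:10; a 50-minute meeting can start as late as 14:20 and still end by 15:10.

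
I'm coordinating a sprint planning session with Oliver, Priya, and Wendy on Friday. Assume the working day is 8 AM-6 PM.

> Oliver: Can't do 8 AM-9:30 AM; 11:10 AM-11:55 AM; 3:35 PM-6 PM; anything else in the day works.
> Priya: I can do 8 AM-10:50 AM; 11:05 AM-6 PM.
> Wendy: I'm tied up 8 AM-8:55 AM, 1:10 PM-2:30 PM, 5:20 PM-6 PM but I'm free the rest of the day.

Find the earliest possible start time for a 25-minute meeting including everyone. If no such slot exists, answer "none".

Oliver free: 09:30-11:10, 11:55-15:35 (invert busy blocks within the working day).
Priya free: 08:00-10:50, 11:05-18:00.
Wendy free: 08:55-13:10, 14:30-17:20 (invert busy blocks within the working day).
Oliver ∩ Priya: 09:30-10:50, 11:05-11:10, 11:55-15:35.
Oliver ∩ Priya ∩ Wendy: 09:30-10:50, 11:05-11:10, 11:55-13:10, 14:30-15:35.
The first common window of at least 25 minutes is 09:30-10:50, so the earliest start is 09:30.

09:30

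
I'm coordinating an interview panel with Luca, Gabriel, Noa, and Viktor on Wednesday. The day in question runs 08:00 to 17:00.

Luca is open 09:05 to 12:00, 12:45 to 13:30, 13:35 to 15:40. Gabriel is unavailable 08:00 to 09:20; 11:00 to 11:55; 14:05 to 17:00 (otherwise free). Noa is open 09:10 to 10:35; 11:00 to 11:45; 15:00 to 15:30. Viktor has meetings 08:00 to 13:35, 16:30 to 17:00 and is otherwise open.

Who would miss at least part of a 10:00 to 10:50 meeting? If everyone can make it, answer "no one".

Luca free: 09:05-12:00, 12:45-13:30, 13:35-15:40.
Gabriel free: 09:20-11:00, 11:55-14:05 (invert busy blocks within the working day).
Noa free: 09:10-10:35, 11:00-11:45, 15:00-15:30.
Viktor free: 13:35-16:30 (invert busy blocks within the working day).
Luca: free for 10:00-10:50. Gabriel: free for 10:00-10:50. Noa: not fully free for 10:00-10:50. Viktor: not fully free for 10:00-10:50.

Noa, Viktor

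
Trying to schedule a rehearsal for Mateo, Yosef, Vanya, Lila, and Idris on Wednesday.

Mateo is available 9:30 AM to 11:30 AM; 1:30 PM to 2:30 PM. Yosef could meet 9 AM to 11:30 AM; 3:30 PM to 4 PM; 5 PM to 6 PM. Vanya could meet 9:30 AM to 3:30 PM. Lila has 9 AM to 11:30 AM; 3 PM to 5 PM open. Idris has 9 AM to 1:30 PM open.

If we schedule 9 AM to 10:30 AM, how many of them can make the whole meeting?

Yosef, Lila, and Idris can make the full 09:00-10:30 slot — that's 3.

3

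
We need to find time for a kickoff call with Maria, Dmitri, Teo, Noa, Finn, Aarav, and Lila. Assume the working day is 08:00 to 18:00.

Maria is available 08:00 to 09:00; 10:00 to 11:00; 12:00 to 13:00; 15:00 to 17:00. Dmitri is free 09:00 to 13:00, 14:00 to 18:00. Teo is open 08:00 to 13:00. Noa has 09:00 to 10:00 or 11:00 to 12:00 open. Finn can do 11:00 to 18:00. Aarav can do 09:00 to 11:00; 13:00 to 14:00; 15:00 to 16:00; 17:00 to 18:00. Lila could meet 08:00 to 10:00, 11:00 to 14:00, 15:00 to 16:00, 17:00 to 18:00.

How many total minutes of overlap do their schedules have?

Maria ∩ Dmitri: 10:00-11:00, 12:00-13:00, 15:00-17:00.
Maria ∩ Dmitri ∩ Teo: 10:00-11:00, 12:00-13:00.
Maria ∩ Dmitri ∩ Teo ∩ Noa: ∅.
Maria ∩ Dmitri ∩ Teo ∩ Noa ∩ Finn: ∅.
Maria ∩ Dmitri ∩ Teo ∩ Noa ∩ Finn ∩ Aarav: ∅.
Maria ∩ Dmitri ∩ Teo ∩ Noa ∩ Finn ∩ Aarav ∩ Lila: ∅.
There is no time when everyone is free.
There is no common window, so the total is 0 minutes.

0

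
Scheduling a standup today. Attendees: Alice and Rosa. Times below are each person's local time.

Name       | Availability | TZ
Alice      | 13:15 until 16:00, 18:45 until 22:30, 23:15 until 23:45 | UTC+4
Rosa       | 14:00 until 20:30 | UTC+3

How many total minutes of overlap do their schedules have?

225

Alice in UTC: 09:15-12:00, 14:45-18:30, 19:15-19:45 (subtract 4h to convert from UTC+4).
Rosa in UTC: 11:00-17:30 (subtract 3h to convert from UTC+3).
Alice ∩ Rosa: 11:00-12:00, 14:45-17:30.
Those are the intersection windows.
Summing the common windows: 60 + 165 = 225 minutes.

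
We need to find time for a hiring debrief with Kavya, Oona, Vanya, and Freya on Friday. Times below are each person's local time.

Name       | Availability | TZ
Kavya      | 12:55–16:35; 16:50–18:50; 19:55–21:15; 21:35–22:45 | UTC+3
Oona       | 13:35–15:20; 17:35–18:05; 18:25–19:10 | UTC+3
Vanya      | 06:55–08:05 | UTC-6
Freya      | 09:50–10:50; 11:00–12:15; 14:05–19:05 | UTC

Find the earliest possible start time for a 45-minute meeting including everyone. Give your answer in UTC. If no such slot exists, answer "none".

Kavya in UTC: 09:55-13:35, 13:50-15:50, 16:55-18:15, 18:35-19:45 (subtract 3h to convert from UTC+3).
Oona in UTC: 10:35-12:20, 14:35-15:05, 15:25-16:10 (subtract 3h to convert from UTC+3).
Vanya in UTC: 12:55-14:05 (add 6h to convert from UTC-6).
Freya in UTC: 09:50-10:50, 11:00-12:15, 14:05-19:05.
Kavya ∩ Oona: 10:35-12:20, 14:35-15:05, 15:25-15:50.
Kavya ∩ Oona ∩ Vanya: ∅.
Kavya ∩ Oona ∩ Vanya ∩ Freya: ∅.
There is no time when everyone is free.
No common window is at least 45 minutes long.

none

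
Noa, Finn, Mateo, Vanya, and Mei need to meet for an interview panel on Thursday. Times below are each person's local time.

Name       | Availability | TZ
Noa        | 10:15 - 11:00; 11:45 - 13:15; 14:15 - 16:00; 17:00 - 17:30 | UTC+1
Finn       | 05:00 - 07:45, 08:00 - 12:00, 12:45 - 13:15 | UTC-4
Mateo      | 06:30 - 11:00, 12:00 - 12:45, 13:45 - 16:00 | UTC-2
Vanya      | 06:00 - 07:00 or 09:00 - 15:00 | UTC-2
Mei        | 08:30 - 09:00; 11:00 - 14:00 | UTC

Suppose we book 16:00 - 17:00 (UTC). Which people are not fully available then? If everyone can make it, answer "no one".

Finn, Mei, Noa

Noa in UTC: 09:15-10:00, 10:45-12:15, 13:15-15:00, 16:00-16:30 (subtract 1h to convert from UTC+1).
Finn in UTC: 09:00-11:45, 12:00-16:00, 16:45-17:15 (add 4h to convert from UTC-4).
Mateo in UTC: 08:30-13:00, 14:00-14:45, 15:45-18:00 (add 2h to convert from UTC-2).
Vanya in UTC: 08:00-09:00, 11:00-17:00 (add 2h to convert from UTC-2).
Mei in UTC: 08:30-09:00, 11:00-14:00.
Noa: not fully free for 16:00-17:00. Finn: not fully free for 16:00-17:00. Mateo: free for 16:00-17:00. Vanya: free for 16:00-17:00. Mei: not fully free for 16:00-17:00.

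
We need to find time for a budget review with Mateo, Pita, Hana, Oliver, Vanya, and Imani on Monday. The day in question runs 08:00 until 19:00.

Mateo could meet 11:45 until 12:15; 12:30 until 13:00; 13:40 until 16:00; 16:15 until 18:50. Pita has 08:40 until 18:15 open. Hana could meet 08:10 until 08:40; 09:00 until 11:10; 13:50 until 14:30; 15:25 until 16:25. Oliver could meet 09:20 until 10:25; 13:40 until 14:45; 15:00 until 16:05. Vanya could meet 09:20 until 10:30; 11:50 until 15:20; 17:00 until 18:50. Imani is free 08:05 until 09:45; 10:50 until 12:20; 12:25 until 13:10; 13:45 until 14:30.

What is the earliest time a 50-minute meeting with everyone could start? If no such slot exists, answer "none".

none

Mateo ∩ Pita: 11:45-12:15, 12:30-13:00, 13:40-16:00, 16:15-18:15.
Mateo ∩ Pita ∩ Hana: 13:50-14:30, 15:25-16:00, 16:15-16:25.
Mateo ∩ Pita ∩ Hana ∩ Oliver: 13:50-14:30, 15:25-16:00.
Mateo ∩ Pita ∩ Hana ∩ Oliver ∩ Vanya: 13:50-14:30.
Mateo ∩ Pita ∩ Hana ∩ Oliver ∩ Vanya ∩ Imani: 13:50-14:30.
No common window is at least 50 minutes long.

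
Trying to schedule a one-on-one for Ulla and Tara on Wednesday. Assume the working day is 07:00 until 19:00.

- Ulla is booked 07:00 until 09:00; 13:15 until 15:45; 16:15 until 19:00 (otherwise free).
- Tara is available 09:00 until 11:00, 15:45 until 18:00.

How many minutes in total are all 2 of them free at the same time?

Ulla free: 09:00-13:15, 15:45-16:15 (invert busy blocks within the working day).
Tara free: 09:00-11:00, 15:45-18:00.
Ulla ∩ Tara: 09:00-11:00, 15:45-16:15.
Summing the common windows: 120 + 30 = 150 minutes.

150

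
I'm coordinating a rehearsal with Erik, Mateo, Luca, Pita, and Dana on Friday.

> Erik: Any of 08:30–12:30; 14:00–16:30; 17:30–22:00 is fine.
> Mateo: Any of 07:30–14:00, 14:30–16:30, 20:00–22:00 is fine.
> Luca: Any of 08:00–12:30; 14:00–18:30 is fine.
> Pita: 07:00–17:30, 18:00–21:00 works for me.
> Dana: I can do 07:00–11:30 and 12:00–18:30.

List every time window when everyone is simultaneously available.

08:30-11:30, 12:00-12:30, 14:30-16:30

Erik ∩ Mateo: 08:30-12:30, 14:30-16:30, 20:00-22:00.
Erik ∩ Mateo ∩ Luca: 08:30-12:30, 14:30-16:30.
Erik ∩ Mateo ∩ Luca ∩ Pita: 08:30-12:30, 14:30-16:30.
Erik ∩ Mateo ∩ Luca ∩ Pita ∩ Dana: 08:30-11:30, 12:00-12:30, 14:30-16:30.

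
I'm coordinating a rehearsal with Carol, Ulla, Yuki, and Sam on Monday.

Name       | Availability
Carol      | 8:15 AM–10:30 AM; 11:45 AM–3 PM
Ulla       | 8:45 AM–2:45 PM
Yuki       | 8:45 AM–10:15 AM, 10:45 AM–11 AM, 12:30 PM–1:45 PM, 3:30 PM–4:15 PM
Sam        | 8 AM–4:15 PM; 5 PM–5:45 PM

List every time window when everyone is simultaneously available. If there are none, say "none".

Carol ∩ Ulla: 08:45-10:30, 11:45-14:45.
Carol ∩ Ulla ∩ Yuki: 08:45-10:15, 12:30-13:45.
Carol ∩ Ulla ∩ Yuki ∩ Sam: 08:45-10:15, 12:30-13:45.
Those are the intersection windows.

08:45-10:15, 12:30-13:45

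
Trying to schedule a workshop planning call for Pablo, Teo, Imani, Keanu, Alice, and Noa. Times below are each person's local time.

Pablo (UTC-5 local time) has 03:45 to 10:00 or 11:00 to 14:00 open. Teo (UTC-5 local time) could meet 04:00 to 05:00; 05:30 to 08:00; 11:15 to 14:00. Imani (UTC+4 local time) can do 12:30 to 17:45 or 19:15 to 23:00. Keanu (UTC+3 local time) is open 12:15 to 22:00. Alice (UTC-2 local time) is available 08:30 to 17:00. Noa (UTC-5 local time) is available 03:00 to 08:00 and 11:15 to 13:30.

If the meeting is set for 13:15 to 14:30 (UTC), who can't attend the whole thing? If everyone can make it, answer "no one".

Pablo in UTC: 08:45-15:00, 16:00-19:00 (add 5h to convert from UTC-5).
Teo in UTC: 09:00-10:00, 10:30-13:00, 16:15-19:00 (add 5h to convert from UTC-5).
Imani in UTC: 08:30-13:45, 15:15-19:00 (subtract 4h to convert from UTC+4).
Keanu in UTC: 09:15-19:00 (subtract 3h to convert from UTC+3).
Alice in UTC: 10:30-19:00 (add 2h to convert from UTC-2).
Noa in UTC: 08:00-13:00, 16:15-18:30 (add 5h to convert from UTC-5).
Pablo: free for 13:15-14:30. Teo: not fully free for 13:15-14:30. Imani: not fully free for 13:15-14:30. Keanu: free for 13:15-14:30. Alice: free for 13:15-14:30. Noa: not fully free for 13:15-14:30.

Imani, Noa, Teo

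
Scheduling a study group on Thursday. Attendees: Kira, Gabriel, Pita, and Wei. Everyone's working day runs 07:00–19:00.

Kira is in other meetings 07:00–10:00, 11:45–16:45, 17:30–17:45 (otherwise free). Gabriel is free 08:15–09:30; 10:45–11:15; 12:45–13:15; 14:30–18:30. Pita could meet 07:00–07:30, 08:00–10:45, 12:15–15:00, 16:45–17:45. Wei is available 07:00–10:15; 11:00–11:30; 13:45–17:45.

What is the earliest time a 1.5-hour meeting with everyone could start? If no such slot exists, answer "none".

Kira free: 10:00-11:45, 16:45-17:30, 17:45-19:00 (invert busy blocks within the working day).
Gabriel free: 08:15-09:30, 10:45-11:15, 12:45-13:15, 14:30-18:30.
Pita free: 07:00-07:30, 08:00-10:45, 12:15-15:00, 16:45-17:45.
Wei free: 07:00-10:15, 11:00-11:30, 13:45-17:45.
Kira ∩ Gabriel: 10:45-11:15, 16:45-17:30, 17:45-18:30.
Kira ∩ Gabriel ∩ Pita: 16:45-17:30.
Kira ∩ Gabriel ∩ Pita ∩ Wei: 16:45-17:30.
So the common availability across everyone is 16:45-17:30.
No common window is at least 90 minutes long.

none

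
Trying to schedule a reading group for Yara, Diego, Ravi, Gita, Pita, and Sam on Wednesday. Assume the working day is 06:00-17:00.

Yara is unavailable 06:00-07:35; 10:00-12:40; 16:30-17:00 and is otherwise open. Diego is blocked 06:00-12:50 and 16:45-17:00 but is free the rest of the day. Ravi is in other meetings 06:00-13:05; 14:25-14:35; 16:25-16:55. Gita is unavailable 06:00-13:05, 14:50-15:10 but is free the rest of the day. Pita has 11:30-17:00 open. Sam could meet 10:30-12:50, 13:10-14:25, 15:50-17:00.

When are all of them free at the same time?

Yara free: 07:35-10:00, 12:40-16:30 (invert busy blocks within the working day).
Diego free: 12:50-16:45 (invert busy blocks within the working day).
Ravi free: 13:05-14:25, 14:35-16:25, 16:55-17:00 (invert busy blocks within the working day).
Gita free: 13:05-14:50, 15:10-17:00 (invert busy blocks within the working day).
Pita free: 11:30-17:00.
Sam free: 10:30-12:50, 13:10-14:25, 15:50-17:00.
Yara ∩ Diego: 12:50-16:30.
Yara ∩ Diego ∩ Ravi: 13:05-14:25, 14:35-16:25.
Yara ∩ Diego ∩ Ravi ∩ Gita: 13:05-14:25, 14:35-14:50, 15:10-16:25.
Yara ∩ Diego ∩ Ravi ∩ Gita ∩ Pita: 13:05-14:25, 14:35-14:50, 15:10-16:25.
Yara ∩ Diego ∩ Ravi ∩ Gita ∩ Pita ∩ Sam: 13:10-14:25, 15:50-16:25.

13:10-14:25, 15:50-16:25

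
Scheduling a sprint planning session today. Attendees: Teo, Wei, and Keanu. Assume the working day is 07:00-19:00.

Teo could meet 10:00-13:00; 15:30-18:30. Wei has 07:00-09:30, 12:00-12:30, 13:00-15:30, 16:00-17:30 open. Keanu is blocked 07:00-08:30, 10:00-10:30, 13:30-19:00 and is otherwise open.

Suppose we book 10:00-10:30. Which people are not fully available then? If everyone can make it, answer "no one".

Keanu, Wei

Teo free: 10:00-13:00, 15:30-18:30.
Wei free: 07:00-09:30, 12:00-12:30, 13:00-15:30, 16:00-17:30.
Keanu free: 08:30-10:00, 10:30-13:30 (invert busy blocks within the working day).
Teo: free for 10:00-10:30. Wei: not fully free for 10:00-10:30. Keanu: not fully free for 10:00-10:30.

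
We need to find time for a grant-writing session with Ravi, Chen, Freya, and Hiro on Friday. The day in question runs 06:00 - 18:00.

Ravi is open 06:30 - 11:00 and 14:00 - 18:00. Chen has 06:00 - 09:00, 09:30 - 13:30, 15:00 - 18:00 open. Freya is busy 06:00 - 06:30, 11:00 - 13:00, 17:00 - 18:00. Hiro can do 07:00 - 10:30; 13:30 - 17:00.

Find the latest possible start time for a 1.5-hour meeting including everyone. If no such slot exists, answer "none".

Ravi free: 06:30-11:00, 14:00-18:00.
Chen free: 06:00-09:00, 09:30-13:30, 15:00-18:00.
Freya free: 06:30-11:00, 13:00-17:00 (invert busy blocks within the working day).
Hiro free: 07:00-10:30, 13:30-17:00.
Ravi ∩ Chen: 06:30-09:00, 09:30-11:00, 15:00-18:00.
Ravi ∩ Chen ∩ Freya: 06:30-09:00, 09:30-11:00, 15:00-17:00.
Ravi ∩ Chen ∩ Freya ∩ Hiro: 07:00-09:00, 09:30-10:30, 15:00-17:00.
So the common availability across everyone is 07:00-09:00, 09:30-10:30, 15:00-17:00.
The last common window of at least 90 minutes is 15:00-17:00; a 90-minute meeting can start as late as 15:30 and still end by 17:00.

15:30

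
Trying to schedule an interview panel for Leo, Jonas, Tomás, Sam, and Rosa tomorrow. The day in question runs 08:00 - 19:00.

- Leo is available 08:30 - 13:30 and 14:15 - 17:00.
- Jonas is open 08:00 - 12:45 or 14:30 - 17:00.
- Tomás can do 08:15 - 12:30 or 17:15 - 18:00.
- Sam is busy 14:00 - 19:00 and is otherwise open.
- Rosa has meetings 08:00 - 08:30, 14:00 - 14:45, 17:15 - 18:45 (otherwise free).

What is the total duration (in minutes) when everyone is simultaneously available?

240

Leo free: 08:30-13:30, 14:15-17:00.
Jonas free: 08:00-12:45, 14:30-17:00.
Tomás free: 08:15-12:30, 17:15-18:00.
Sam free: 08:00-14:00 (invert busy blocks within the working day).
Rosa free: 08:30-14:00, 14:45-17:15, 18:45-19:00 (invert busy blocks within the working day).
Leo ∩ Jonas: 08:30-12:45, 14:30-17:00.
Leo ∩ Jonas ∩ Tomás: 08:30-12:30.
Leo ∩ Jonas ∩ Tomás ∩ Sam: 08:30-12:30.
Leo ∩ Jonas ∩ Tomás ∩ Sam ∩ Rosa: 08:30-12:30.
That's a single block of 240 minutes.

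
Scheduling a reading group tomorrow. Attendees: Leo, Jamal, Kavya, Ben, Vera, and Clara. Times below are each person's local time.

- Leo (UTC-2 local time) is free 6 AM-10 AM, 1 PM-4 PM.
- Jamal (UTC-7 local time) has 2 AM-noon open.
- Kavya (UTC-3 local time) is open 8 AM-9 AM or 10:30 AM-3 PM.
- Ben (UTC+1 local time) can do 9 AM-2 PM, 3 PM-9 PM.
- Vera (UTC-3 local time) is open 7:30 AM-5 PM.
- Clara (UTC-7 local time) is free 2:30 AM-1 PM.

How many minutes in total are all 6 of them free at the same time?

240

Leo in UTC: 08:00-12:00, 15:00-18:00 (add 2h to convert from UTC-2).
Jamal in UTC: 09:00-19:00 (add 7h to convert from UTC-7).
Kavya in UTC: 11:00-12:00, 13:30-18:00 (add 3h to convert from UTC-3).
Ben in UTC: 08:00-13:00, 14:00-20:00 (subtract 1h to convert from UTC+1).
Vera in UTC: 10:30-20:00 (add 3h to convert from UTC-3).
Clara in UTC: 09:30-20:00 (add 7h to convert from UTC-7).
Leo ∩ Jamal: 09:00-12:00, 15:00-18:00.
Leo ∩ Jamal ∩ Kavya: 11:00-12:00, 15:00-18:00.
Leo ∩ Jamal ∩ Kavya ∩ Ben: 11:00-12:00, 15:00-18:00.
Leo ∩ Jamal ∩ Kavya ∩ Ben ∩ Vera: 11:00-12:00, 15:00-18:00.
Leo ∩ Jamal ∩ Kavya ∩ Ben ∩ Vera ∩ Clara: 11:00-12:00, 15:00-18:00.
Summing the common windows: 60 + 180 = 240 minutes.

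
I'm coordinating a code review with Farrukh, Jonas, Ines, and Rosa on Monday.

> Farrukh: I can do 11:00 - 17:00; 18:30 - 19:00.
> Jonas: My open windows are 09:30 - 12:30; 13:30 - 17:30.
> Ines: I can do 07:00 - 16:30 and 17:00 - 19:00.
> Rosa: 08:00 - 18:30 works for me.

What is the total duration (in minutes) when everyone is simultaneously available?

270

Farrukh ∩ Jonas: 11:00-12:30, 13:30-17:00.
Farrukh ∩ Jonas ∩ Ines: 11:00-12:30, 13:30-16:30.
Farrukh ∩ Jonas ∩ Ines ∩ Rosa: 11:00-12:30, 13:30-16:30.
Those are the intersection windows.
Summing the common windows: 90 + 180 = 270 minutes.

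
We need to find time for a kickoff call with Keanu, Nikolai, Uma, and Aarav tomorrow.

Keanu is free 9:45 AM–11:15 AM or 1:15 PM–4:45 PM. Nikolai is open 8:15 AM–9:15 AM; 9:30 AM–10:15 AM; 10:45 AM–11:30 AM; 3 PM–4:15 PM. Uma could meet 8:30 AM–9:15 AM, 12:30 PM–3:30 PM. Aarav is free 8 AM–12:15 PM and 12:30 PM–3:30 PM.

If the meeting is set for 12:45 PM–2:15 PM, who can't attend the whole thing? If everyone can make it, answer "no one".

Keanu: not fully free for 12:45-14:15. Nikolai: not fully free for 12:45-14:15. Uma: free for 12:45-14:15. Aarav: free for 12:45-14:15.

Keanu, Nikolai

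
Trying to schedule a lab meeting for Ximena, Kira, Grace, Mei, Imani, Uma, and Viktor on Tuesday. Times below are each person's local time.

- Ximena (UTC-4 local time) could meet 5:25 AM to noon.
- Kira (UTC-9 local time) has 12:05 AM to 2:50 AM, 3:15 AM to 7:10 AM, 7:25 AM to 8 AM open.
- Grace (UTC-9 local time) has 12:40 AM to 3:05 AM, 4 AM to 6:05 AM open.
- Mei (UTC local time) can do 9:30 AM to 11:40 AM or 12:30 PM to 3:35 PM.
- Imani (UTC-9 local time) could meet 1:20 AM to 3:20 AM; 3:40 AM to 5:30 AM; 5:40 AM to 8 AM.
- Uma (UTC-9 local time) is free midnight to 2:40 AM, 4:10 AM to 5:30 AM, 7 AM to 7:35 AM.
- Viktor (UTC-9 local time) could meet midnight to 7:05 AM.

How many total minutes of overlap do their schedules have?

160

Ximena in UTC: 09:25-16:00 (add 4h to convert from UTC-4).
Kira in UTC: 09:05-11:50, 12:15-16:10, 16:25-17:00 (add 9h to convert from UTC-9).
Grace in UTC: 09:40-12:05, 13:00-15:05 (add 9h to convert from UTC-9).
Mei in UTC: 09:30-11:40, 12:30-15:35.
Imani in UTC: 10:20-12:20, 12:40-14:30, 14:40-17:00 (add 9h to convert from UTC-9).
Uma in UTC: 09:00-11:40, 13:10-14:30, 16:00-16:35 (add 9h to convert from UTC-9).
Viktor in UTC: 09:00-16:05 (add 9h to convert from UTC-9).
Ximena ∩ Kira: 09:25-11:50, 12:15-16:00.
Ximena ∩ Kira ∩ Grace: 09:40-11:50, 13:00-15:05.
Ximena ∩ Kira ∩ Grace ∩ Mei: 09:40-11:40, 13:00-15:05.
Ximena ∩ Kira ∩ Grace ∩ Mei ∩ Imani: 10:20-11:40, 13:00-14:30, 14:40-15:05.
Ximena ∩ Kira ∩ Grace ∩ Mei ∩ Imani ∩ Uma: 10:20-11:40, 13:10-14:30.
Ximena ∩ Kira ∩ Grace ∩ Mei ∩ Imani ∩ Uma ∩ Viktor: 10:20-11:40, 13:10-14:30.
Summing the common windows: 80 + 80 = 160 minutes.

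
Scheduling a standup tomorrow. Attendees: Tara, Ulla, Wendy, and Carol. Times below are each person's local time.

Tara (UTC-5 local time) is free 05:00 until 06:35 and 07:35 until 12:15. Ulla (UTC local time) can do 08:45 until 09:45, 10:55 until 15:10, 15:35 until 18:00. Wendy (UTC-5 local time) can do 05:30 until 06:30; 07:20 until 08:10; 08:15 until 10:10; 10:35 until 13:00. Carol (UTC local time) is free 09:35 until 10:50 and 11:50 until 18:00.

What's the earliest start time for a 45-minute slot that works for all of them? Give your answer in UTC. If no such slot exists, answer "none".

13:15

Tara in UTC: 10:00-11:35, 12:35-17:15 (add 5h to convert from UTC-5).
Ulla in UTC: 08:45-09:45, 10:55-15:10, 15:35-18:00.
Wendy in UTC: 10:30-11:30, 12:20-13:10, 13:15-15:10, 15:35-18:00 (add 5h to convert from UTC-5).
Carol in UTC: 09:35-10:50, 11:50-18:00.
Tara ∩ Ulla: 10:55-11:35, 12:35-15:10, 15:35-17:15.
Tara ∩ Ulla ∩ Wendy: 10:55-11:30, 12:35-13:10, 13:15-15:10, 15:35-17:15.
Tara ∩ Ulla ∩ Wendy ∩ Carol: 12:35-13:10, 13:15-15:10, 15:35-17:15.
So the common availability across everyone is 12:35-13:10, 13:15-15:10, 15:35-17:15.
The first common window of at least 45 minutes is 13:15-15:10, so the earliest start is 13:15.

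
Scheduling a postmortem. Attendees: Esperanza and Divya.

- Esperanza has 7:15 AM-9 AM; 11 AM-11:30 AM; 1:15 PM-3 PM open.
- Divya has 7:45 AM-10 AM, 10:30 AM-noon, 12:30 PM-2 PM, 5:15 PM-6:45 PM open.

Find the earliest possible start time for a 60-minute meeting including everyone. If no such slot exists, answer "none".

Esperanza ∩ Divya: 07:45-09:00, 11:00-11:30, 13:15-14:00.
Those are the intersection windows.
The first common window of at least 60 minutes is 07:45-09:00, so the earliest start is 07:45.

07:45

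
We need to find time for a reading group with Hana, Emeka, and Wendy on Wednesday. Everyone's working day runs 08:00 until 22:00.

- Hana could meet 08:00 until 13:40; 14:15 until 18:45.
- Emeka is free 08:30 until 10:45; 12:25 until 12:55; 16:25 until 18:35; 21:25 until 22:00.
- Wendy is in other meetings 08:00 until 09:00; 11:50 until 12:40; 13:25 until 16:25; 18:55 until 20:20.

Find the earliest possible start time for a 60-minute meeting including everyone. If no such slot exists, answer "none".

09:00

Hana free: 08:00-13:40, 14:15-18:45.
Emeka free: 08:30-10:45, 12:25-12:55, 16:25-18:35, 21:25-22:00.
Wendy free: 09:00-11:50, 12:40-13:25, 16:25-18:55, 20:20-22:00 (invert busy blocks within the working day).
Hana ∩ Emeka: 08:30-10:45, 12:25-12:55, 16:25-18:35.
Hana ∩ Emeka ∩ Wendy: 09:00-10:45, 12:40-12:55, 16:25-18:35.
The first common window of at least 60 minutes is 09:00-10:45, so the earliest start is 09:00.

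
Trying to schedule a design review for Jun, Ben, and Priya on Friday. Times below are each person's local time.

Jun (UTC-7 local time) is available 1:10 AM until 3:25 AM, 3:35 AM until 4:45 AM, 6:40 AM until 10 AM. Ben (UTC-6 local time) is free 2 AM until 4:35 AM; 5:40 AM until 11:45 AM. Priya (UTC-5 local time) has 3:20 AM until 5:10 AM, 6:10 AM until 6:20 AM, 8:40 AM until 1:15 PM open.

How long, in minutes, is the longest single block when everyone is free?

Jun in UTC: 08:10-10:25, 10:35-11:45, 13:40-17:00 (add 7h to convert from UTC-7).
Ben in UTC: 08:00-10:35, 11:40-17:45 (add 6h to convert from UTC-6).
Priya in UTC: 08:20-10:10, 11:10-11:20, 13:40-18:15 (add 5h to convert from UTC-5).
Jun ∩ Ben: 08:10-10:25, 11:40-11:45, 13:40-17:00.
Jun ∩ Ben ∩ Priya: 08:20-10:10, 13:40-17:00.
So the common availability across everyone is 08:20-10:10, 13:40-17:00.
The longest is 13:40-17:00 at 200 minutes.

200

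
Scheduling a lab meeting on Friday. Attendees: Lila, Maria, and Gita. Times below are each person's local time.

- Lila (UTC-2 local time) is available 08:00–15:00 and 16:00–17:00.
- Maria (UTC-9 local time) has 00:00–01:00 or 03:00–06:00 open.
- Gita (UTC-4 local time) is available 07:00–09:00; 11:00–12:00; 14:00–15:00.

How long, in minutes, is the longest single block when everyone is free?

Lila in UTC: 10:00-17:00, 18:00-19:00 (add 2h to convert from UTC-2).
Maria in UTC: 09:00-10:00, 12:00-15:00 (add 9h to convert from UTC-9).
Gita in UTC: 11:00-13:00, 15:00-16:00, 18:00-19:00 (add 4h to convert from UTC-4).
Lila ∩ Maria: 12:00-15:00.
Lila ∩ Maria ∩ Gita: 12:00-13:00.
The longest is 12:00-13:00 at 60 minutes.

60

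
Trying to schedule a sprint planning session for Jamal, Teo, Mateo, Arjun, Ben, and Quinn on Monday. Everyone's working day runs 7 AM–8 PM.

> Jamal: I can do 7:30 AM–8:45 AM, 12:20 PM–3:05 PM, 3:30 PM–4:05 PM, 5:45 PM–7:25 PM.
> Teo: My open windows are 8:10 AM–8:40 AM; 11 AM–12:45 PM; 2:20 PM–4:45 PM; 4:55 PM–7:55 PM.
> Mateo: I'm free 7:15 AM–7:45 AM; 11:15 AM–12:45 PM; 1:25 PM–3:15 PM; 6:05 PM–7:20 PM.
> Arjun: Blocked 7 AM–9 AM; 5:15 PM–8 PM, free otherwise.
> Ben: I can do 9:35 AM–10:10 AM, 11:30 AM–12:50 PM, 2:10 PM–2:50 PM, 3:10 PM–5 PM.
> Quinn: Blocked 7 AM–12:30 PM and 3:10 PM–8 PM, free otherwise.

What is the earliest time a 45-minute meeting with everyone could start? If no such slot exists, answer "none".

none

Jamal free: 07:30-08:45, 12:20-15:05, 15:30-16:05, 17:45-19:25.
Teo free: 08:10-08:40, 11:00-12:45, 14:20-16:45, 16:55-19:55.
Mateo free: 07:15-07:45, 11:15-12:45, 13:25-15:15, 18:05-19:20.
Arjun free: 09:00-17:15 (invert busy blocks within the working day).
Ben free: 09:35-10:10, 11:30-12:50, 14:10-14:50, 15:10-17:00.
Quinn free: 12:30-15:10 (invert busy blocks within the working day).
Jamal ∩ Teo: 08:10-08:40, 12:20-12:45, 14:20-15:05, 15:30-16:05, 17:45-19:25.
Jamal ∩ Teo ∩ Mateo: 12:20-12:45, 14:20-15:05, 18:05-19:20.
Jamal ∩ Teo ∩ Mateo ∩ Arjun: 12:20-12:45, 14:20-15:05.
Jamal ∩ Teo ∩ Mateo ∩ Arjun ∩ Ben: 12:20-12:45, 14:20-14:50.
Jamal ∩ Teo ∩ Mateo ∩ Arjun ∩ Ben ∩ Quinn: 12:30-12:45, 14:20-14:50.
No common window is at least 45 minutes long.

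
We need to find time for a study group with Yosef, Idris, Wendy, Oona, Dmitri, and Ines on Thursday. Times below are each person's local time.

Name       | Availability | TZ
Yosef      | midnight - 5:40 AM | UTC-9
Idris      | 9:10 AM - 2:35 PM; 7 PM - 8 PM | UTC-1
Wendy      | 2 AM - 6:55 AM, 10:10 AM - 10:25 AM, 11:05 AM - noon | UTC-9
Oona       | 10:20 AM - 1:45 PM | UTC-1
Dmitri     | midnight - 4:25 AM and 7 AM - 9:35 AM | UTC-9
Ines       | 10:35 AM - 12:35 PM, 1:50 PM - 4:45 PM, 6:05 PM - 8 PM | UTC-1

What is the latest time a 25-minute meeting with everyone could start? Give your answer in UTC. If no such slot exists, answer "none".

13:00

Yosef in UTC: 09:00-14:40 (add 9h to convert from UTC-9).
Idris in UTC: 10:10-15:35, 20:00-21:00 (add 1h to convert from UTC-1).
Wendy in UTC: 11:00-15:55, 19:10-19:25, 20:05-21:00 (add 9h to convert from UTC-9).
Oona in UTC: 11:20-14:45 (add 1h to convert from UTC-1).
Dmitri in UTC: 09:00-13:25, 16:00-18:35 (add 9h to convert from UTC-9).
Ines in UTC: 11:35-13:35, 14:50-17:45, 19:05-21:00 (add 1h to convert from UTC-1).
Yosef ∩ Idris: 10:10-14:40.
Yosef ∩ Idris ∩ Wendy: 11:00-14:40.
Yosef ∩ Idris ∩ Wendy ∩ Oona: 11:20-14:40.
Yosef ∩ Idris ∩ Wendy ∩ Oona ∩ Dmitri: 11:20-13:25.
Yosef ∩ Idris ∩ Wendy ∩ Oona ∩ Dmitri ∩ Ines: 11:35-13:25.
So the common availability across everyone is 11:35-13:25.
The last common window of at least 25 minutes is 11:35-13:25; a 25-minute meeting can start as late as 13:00 and still end by 13:25.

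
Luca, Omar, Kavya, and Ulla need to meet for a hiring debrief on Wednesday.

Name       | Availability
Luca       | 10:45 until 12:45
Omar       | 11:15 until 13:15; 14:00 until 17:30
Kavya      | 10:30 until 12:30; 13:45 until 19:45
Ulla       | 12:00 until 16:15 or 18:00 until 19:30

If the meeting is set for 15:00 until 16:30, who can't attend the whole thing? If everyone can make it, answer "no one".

Luca, Ulla

Luca: not fully free for 15:00-16:30. Omar: free for 15:00-16:30. Kavya: free for 15:00-16:30. Ulla: not fully free for 15:00-16:30.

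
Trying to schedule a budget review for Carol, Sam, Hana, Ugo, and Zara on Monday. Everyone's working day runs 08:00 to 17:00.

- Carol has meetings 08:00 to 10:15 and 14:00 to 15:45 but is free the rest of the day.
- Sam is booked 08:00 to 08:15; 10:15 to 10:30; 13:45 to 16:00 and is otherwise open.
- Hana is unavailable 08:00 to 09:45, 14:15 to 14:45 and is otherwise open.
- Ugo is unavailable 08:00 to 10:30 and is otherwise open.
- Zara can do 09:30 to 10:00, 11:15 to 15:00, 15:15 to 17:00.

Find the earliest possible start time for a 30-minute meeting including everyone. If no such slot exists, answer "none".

Carol free: 10:15-14:00, 15:45-17:00 (invert busy blocks within the working day).
Sam free: 08:15-10:15, 10:30-13:45, 16:00-17:00 (invert busy blocks within the working day).
Hana free: 09:45-14:15, 14:45-17:00 (invert busy blocks within the working day).
Ugo free: 10:30-17:00 (invert busy blocks within the working day).
Zara free: 09:30-10:00, 11:15-15:00, 15:15-17:00.
Carol ∩ Sam: 10:30-13:45, 16:00-17:00.
Carol ∩ Sam ∩ Hana: 10:30-13:45, 16:00-17:00.
Carol ∩ Sam ∩ Hana ∩ Ugo: 10:30-13:45, 16:00-17:00.
Carol ∩ Sam ∩ Hana ∩ Ugo ∩ Zara: 11:15-13:45, 16:00-17:00.
The first common window of at least 30 minutes is 11:15-13:45, so the earliest start is 11:15.

11:15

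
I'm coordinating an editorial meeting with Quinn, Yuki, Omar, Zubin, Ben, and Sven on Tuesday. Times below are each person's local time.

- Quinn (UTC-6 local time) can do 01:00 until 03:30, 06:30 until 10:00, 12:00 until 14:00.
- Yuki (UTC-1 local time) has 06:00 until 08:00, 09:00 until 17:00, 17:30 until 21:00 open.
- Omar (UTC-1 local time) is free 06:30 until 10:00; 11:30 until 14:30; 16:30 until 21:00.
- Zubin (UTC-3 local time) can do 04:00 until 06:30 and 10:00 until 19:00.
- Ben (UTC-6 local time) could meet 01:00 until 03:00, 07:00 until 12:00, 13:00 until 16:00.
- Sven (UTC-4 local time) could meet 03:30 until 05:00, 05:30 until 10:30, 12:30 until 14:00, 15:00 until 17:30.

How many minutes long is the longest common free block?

Quinn in UTC: 07:00-09:30, 12:30-16:00, 18:00-20:00 (add 6h to convert from UTC-6).
Yuki in UTC: 07:00-09:00, 10:00-18:00, 18:30-22:00 (add 1h to convert from UTC-1).
Omar in UTC: 07:30-11:00, 12:30-15:30, 17:30-22:00 (add 1h to convert from UTC-1).
Zubin in UTC: 07:00-09:30, 13:00-22:00 (add 3h to convert from UTC-3).
Ben in UTC: 07:00-09:00, 13:00-18:00, 19:00-22:00 (add 6h to convert from UTC-6).
Sven in UTC: 07:30-09:00, 09:30-14:30, 16:30-18:00, 19:00-21:30 (add 4h to convert from UTC-4).
Quinn ∩ Yuki: 07:00-09:00, 12:30-16:00, 18:30-20:00.
Quinn ∩ Yuki ∩ Omar: 07:30-09:00, 12:30-15:30, 18:30-20:00.
Quinn ∩ Yuki ∩ Omar ∩ Zubin: 07:30-09:00, 13:00-15:30, 18:30-20:00.
Quinn ∩ Yuki ∩ Omar ∩ Zubin ∩ Ben: 07:30-09:00, 13:00-15:30, 19:00-20:00.
Quinn ∩ Yuki ∩ Omar ∩ Zubin ∩ Ben ∩ Sven: 07:30-09:00, 13:00-14:30, 19:00-20:00.
So the common availability across everyone is 07:30-09:00, 13:00-14:30, 19:00-20:00.
The longest is 07:30-09:00 at 90 minutes.

90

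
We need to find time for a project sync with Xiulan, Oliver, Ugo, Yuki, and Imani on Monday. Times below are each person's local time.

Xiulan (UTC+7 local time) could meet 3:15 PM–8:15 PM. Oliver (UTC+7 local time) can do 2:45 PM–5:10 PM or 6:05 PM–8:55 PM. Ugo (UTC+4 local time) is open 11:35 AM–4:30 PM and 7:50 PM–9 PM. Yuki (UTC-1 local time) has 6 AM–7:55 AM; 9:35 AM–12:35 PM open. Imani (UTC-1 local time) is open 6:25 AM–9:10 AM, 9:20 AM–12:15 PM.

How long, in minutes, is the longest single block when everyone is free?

Xiulan in UTC: 08:15-13:15 (subtract 7h to convert from UTC+7).
Oliver in UTC: 07:45-10:10, 11:05-13:55 (subtract 7h to convert from UTC+7).
Ugo in UTC: 07:35-12:30, 15:50-17:00 (subtract 4h to convert from UTC+4).
Yuki in UTC: 07:00-08:55, 10:35-13:35 (add 1h to convert from UTC-1).
Imani in UTC: 07:25-10:10, 10:20-13:15 (add 1h to convert from UTC-1).
Xiulan ∩ Oliver: 08:15-10:10, 11:05-13:15.
Xiulan ∩ Oliver ∩ Ugo: 08:15-10:10, 11:05-12:30.
Xiulan ∩ Oliver ∩ Ugo ∩ Yuki: 08:15-08:55, 11:05-12:30.
Xiulan ∩ Oliver ∩ Ugo ∩ Yuki ∩ Imani: 08:15-08:55, 11:05-12:30.
Those are the intersection windows.
The longest is 11:05-12:30 at 85 minutes.

85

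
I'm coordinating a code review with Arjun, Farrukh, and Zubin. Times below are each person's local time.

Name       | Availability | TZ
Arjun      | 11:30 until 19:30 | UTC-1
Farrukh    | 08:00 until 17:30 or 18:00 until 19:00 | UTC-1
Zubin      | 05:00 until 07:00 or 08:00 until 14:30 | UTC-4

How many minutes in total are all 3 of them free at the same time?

Arjun in UTC: 12:30-20:30 (add 1h to convert from UTC-1).
Farrukh in UTC: 09:00-18:30, 19:00-20:00 (add 1h to convert from UTC-1).
Zubin in UTC: 09:00-11:00, 12:00-18:30 (add 4h to convert from UTC-4).
Arjun ∩ Farrukh: 12:30-18:30, 19:00-20:00.
Arjun ∩ Farrukh ∩ Zubin: 12:30-18:30.
That's a single block of 360 minutes.

360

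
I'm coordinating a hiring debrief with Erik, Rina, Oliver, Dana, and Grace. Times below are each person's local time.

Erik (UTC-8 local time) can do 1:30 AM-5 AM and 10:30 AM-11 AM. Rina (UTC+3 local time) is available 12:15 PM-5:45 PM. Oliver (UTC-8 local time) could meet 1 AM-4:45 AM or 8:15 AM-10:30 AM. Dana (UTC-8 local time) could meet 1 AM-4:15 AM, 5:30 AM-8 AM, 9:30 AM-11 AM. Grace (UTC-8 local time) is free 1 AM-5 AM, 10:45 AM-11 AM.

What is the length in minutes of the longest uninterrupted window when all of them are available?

Erik in UTC: 09:30-13:00, 18:30-19:00 (add 8h to convert from UTC-8).
Rina in UTC: 09:15-14:45 (subtract 3h to convert from UTC+3).
Oliver in UTC: 09:00-12:45, 16:15-18:30 (add 8h to convert from UTC-8).
Dana in UTC: 09:00-12:15, 13:30-16:00, 17:30-19:00 (add 8h to convert from UTC-8).
Grace in UTC: 09:00-13:00, 18:45-19:00 (add 8h to convert from UTC-8).
Erik ∩ Rina: 09:30-13:00.
Erik ∩ Rina ∩ Oliver: 09:30-12:45.
Erik ∩ Rina ∩ Oliver ∩ Dana: 09:30-12:15.
Erik ∩ Rina ∩ Oliver ∩ Dana ∩ Grace: 09:30-12:15.
The longest is 09:30-12:15 at 165 minutes.

165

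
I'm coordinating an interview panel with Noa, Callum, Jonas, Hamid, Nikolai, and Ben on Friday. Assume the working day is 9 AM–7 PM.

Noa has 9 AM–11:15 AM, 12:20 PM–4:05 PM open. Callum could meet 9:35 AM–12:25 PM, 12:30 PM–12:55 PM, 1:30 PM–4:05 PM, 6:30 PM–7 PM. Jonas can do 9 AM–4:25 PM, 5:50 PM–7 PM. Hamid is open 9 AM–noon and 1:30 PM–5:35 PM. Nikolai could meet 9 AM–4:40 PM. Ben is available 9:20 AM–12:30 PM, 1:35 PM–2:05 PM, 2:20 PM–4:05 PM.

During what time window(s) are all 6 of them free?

Noa ∩ Callum: 09:35-11:15, 12:20-12:25, 12:30-12:55, 13:30-16:05.
Noa ∩ Callum ∩ Jonas: 09:35-11:15, 12:20-12:25, 12:30-12:55, 13:30-16:05.
Noa ∩ Callum ∩ Jonas ∩ Hamid: 09:35-11:15, 13:30-16:05.
Noa ∩ Callum ∩ Jonas ∩ Hamid ∩ Nikolai: 09:35-11:15, 13:30-16:05.
Noa ∩ Callum ∩ Jonas ∩ Hamid ∩ Nikolai ∩ Ben: 09:35-11:15, 13:35-14:05, 14:20-16:05.

09:35-11:15, 13:35-14:05, 14:20-16:05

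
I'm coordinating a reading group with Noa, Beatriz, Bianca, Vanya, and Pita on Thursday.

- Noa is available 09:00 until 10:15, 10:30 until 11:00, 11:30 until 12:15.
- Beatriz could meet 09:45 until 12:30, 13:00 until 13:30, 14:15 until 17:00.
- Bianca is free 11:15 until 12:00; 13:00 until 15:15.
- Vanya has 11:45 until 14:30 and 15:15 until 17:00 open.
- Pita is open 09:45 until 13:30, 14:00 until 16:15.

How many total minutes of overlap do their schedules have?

15

Noa ∩ Beatriz: 09:45-10:15, 10:30-11:00, 11:30-12:15.
Noa ∩ Beatriz ∩ Bianca: 11:30-12:00.
Noa ∩ Beatriz ∩ Bianca ∩ Vanya: 11:45-12:00.
Noa ∩ Beatriz ∩ Bianca ∩ Vanya ∩ Pita: 11:45-12:00.
That's a single block of 15 minutes.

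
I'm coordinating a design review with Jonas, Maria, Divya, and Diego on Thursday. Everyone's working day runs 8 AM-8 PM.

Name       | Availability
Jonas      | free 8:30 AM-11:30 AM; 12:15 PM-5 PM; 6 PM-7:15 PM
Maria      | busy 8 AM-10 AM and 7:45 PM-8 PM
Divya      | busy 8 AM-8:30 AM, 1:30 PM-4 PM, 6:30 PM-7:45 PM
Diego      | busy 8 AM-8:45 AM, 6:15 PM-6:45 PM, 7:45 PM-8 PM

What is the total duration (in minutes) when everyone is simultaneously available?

Jonas free: 08:30-11:30, 12:15-17:00, 18:00-19:15.
Maria free: 10:00-19:45 (invert busy blocks within the working day).
Divya free: 08:30-13:30, 16:00-18:30, 19:45-20:00 (invert busy blocks within the working day).
Diego free: 08:45-18:15, 18:45-19:45 (invert busy blocks within the working day).
Jonas ∩ Maria: 10:00-11:30, 12:15-17:00, 18:00-19:15.
Jonas ∩ Maria ∩ Divya: 10:00-11:30, 12:15-13:30, 16:00-17:00, 18:00-18:30.
Jonas ∩ Maria ∩ Divya ∩ Diego: 10:00-11:30, 12:15-13:30, 16:00-17:00, 18:00-18:15.
Summing the common windows: 90 + 75 + 60 + 15 = 240 minutes.

240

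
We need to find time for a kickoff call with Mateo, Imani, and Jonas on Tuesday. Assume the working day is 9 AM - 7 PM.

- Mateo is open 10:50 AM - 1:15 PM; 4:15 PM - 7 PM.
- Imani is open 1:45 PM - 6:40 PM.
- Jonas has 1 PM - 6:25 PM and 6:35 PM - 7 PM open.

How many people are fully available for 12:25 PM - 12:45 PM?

Mateo can make the full 12:25-12:45 slot — that's 1.

1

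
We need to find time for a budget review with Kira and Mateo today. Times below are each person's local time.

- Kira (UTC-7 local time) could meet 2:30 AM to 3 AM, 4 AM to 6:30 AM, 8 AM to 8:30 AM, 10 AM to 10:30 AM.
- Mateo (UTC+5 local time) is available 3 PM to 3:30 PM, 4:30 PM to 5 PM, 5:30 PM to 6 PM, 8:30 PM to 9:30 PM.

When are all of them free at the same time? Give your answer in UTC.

Kira in UTC: 09:30-10:00, 11:00-13:30, 15:00-15:30, 17:00-17:30 (add 7h to convert from UTC-7).
Mateo in UTC: 10:00-10:30, 11:30-12:00, 12:30-13:00, 15:30-16:30 (subtract 5h to convert from UTC+5).
Kira ∩ Mateo: 11:30-12:00, 12:30-13:00.
Those are the intersection windows.

11:30-12:00, 12:30-13:00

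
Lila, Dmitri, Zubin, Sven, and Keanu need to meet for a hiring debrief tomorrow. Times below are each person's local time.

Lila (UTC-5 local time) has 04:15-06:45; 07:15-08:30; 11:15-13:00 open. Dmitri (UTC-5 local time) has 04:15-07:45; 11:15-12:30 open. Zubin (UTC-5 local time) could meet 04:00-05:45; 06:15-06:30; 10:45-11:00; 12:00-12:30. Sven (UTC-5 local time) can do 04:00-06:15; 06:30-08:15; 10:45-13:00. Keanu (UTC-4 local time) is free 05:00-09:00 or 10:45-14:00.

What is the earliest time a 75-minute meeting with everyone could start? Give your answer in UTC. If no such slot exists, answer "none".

Lila in UTC: 09:15-11:45, 12:15-13:30, 16:15-18:00 (add 5h to convert from UTC-5).
Dmitri in UTC: 09:15-12:45, 16:15-17:30 (add 5h to convert from UTC-5).
Zubin in UTC: 09:00-10:45, 11:15-11:30, 15:45-16:00, 17:00-17:30 (add 5h to convert from UTC-5).
Sven in UTC: 09:00-11:15, 11:30-13:15, 15:45-18:00 (add 5h to convert from UTC-5).
Keanu in UTC: 09:00-13:00, 14:45-18:00 (add 4h to convert from UTC-4).
Lila ∩ Dmitri: 09:15-11:45, 12:15-12:45, 16:15-17:30.
Lila ∩ Dmitri ∩ Zubin: 09:15-10:45, 11:15-11:30, 17:00-17:30.
Lila ∩ Dmitri ∩ Zubin ∩ Sven: 09:15-10:45, 17:00-17:30.
Lila ∩ Dmitri ∩ Zubin ∩ Sven ∩ Keanu: 09:15-10:45, 17:00-17:30.
The first common window of at least 75 minutes is 09:15-10:45, so the earliest start is 09:15.

09:15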